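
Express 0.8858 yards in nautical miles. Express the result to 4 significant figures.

1 yard = 0.000493737 nmi.
Then 0.8858 × 0.000493737 ≈ 0.0004374 nmi.

0.0004374 nmi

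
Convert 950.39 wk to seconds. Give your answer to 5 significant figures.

5.7480e+8 s

1 wk = 604800 s.
Then 950.39 × 604800 ≈ 5.7480e+8 s.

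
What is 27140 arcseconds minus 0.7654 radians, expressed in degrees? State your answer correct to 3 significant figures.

-36.3 degrees

27140 arcsec = 7.53889 ° and 0.7654 rad = 43.8542 °.
7.53889 − 43.8542 ≈ -36.3 °.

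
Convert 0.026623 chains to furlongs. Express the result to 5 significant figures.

1 chain = 0.100000 furlong.
0.026623 × 0.100000 ≈ 0.0026623 furlong.

0.0026623 furlongs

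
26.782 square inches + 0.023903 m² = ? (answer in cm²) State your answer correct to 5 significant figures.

26.782 in² = 172.787 cm² and 0.023903 m² = 239.030 cm².
172.787 + 239.030 ≈ 411.82 cm².

411.82 square centimeters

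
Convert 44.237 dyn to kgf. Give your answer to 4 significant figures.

4.511e-5 kgf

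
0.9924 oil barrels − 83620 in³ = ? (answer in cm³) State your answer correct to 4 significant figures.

-1.213 × 10^6 cubic centimeters

0.9924 bbl = 157779 cm³ and 83620 in³ = 1.37029 × 10^6 cm³.
157779 − 1.37029 × 10^6 ≈ -1.213 × 10^6 cm³.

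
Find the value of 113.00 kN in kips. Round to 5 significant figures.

25.403 kips

1 kN = 0.224809 kips.
113.00 × 0.224809 ≈ 25.403 kip.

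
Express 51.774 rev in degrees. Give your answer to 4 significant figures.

18640 °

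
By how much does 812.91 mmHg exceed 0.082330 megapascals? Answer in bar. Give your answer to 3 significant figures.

812.91 mmHg = 1.08379 bar and 0.082330 MPa = 0.823300 bar.
1.08379 − 0.823300 ≈ 0.260 bar.

0.260 bar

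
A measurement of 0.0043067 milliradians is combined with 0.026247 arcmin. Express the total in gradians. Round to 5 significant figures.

0.0043067 mrad = 0.000274173 grad and 0.026247 arcmin = 0.000486056 grad.
0.000274173 + 0.000486056 ≈ 0.00076023 grad.

0.00076023 grad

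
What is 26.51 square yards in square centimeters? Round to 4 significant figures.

221700 square centimeters

1 square yard = 8361.27 cm².
Then 26.51 × 8361.27 ≈ 221700 cm².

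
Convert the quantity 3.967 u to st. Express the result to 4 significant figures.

1 atomic mass unit = 2.61490e-28 st.
So 3.967 × 2.61490e-28 ≈ 1.037e-27 st.

1.037e-27 st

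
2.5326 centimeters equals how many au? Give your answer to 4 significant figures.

1.693e-13 astronomical units

1 cm = 6.68459e-14 astronomical units.
Thus 2.5326 × 6.68459e-14 ≈ 1.693e-13 au.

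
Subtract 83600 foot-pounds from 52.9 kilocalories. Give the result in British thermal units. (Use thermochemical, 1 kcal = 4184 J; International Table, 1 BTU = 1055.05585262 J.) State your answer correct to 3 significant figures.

52.9 kcal = 209.784 BTU and 83600 ft·lbf = 107.432 BTU.
209.784 − 107.432 ≈ 102 BTU.

102 BTU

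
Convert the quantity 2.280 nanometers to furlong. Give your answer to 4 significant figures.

1.133 × 10^-11 furlongs

1 nm = 4.97097 × 10^-12 furlong.
So 2.280 × 4.97097 × 10^-12 ≈ 1.133 × 10^-11 furlong.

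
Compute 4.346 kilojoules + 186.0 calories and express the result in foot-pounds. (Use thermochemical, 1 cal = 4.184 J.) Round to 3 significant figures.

3780 foot-pounds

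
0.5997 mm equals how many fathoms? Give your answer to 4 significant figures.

0.0003279 fathom

1 millimeter = 0.000546807 fathoms.
Then 0.5997 × 0.000546807 ≈ 0.0003279 fathom.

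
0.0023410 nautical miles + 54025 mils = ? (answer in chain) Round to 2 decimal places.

0.28 chain

0.0023410 nmi = 0.215518 chain and 54025 mil = 0.0682134 chain.
0.215518 + 0.0682134 ≈ 0.28 chain.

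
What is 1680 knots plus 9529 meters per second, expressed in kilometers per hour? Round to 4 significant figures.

37420 kilometers per hour

1680 kn = 3111.36 km/h and 9529 m/s = 34304.4 km/h.
3111.36 + 34304.4 ≈ 37420 km/h.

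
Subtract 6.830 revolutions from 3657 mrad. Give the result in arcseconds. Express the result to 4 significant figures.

-8.097 × 10^6 arcseconds

3657 mrad = 754310 arcsec and 6.830 rev = 8.85168 × 10^6 arcsec.
754310 − 8.85168 × 10^6 ≈ -8.097 × 10^6 arcsec.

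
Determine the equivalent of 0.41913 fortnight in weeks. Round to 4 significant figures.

0.8383 wk

1 fortnight = 2.00000 wk.
Then 0.41913 × 2.00000 ≈ 0.8383 wk.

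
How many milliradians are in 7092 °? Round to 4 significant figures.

123800 milliradians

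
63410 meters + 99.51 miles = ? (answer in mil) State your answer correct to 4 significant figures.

8.801 × 10^9 mil

63410 m = 2.49646 × 10^9 mil and 99.51 mi = 6.30495 × 10^9 mil.
2.49646 × 10^9 + 6.30495 × 10^9 ≈ 8.801 × 10^9 mil.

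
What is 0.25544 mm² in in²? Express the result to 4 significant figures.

1 square millimeter = 0.00155000 square inches.
0.25544 × 0.00155000 ≈ 0.0003959 in².

0.0003959 in²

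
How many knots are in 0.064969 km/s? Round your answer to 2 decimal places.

126.29 kn

1 kilometer per second = 1943.84 knots.
Thus 0.064969 × 1943.84 ≈ 126.29 kn.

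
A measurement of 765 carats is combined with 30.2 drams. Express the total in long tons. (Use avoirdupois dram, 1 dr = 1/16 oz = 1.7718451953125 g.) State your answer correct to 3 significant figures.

0.000203 long ton

765 ct = 0.000150584 long ton and 30.2 dr = 5.26646e-5 long ton.
0.000150584 + 5.26646e-5 ≈ 0.000203 long ton.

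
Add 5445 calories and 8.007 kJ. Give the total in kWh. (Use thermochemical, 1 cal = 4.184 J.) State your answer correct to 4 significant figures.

0.008552 kilowatt-hours

5445 cal = 0.00632830 kWh and 8.007 kJ = 0.00222417 kWh.
0.00632830 + 0.00222417 ≈ 0.008552 kWh.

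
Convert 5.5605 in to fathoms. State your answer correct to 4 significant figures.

0.07723 fathom

1 inch = 0.0138889 fathom.
5.5605 × 0.0138889 ≈ 0.07723 fathom.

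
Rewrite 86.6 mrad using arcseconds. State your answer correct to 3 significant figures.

17900 arcseconds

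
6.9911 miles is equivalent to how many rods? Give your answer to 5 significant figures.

2237.2 rod

1 mile = 320.000 rods.
So 6.9911 × 320.000 ≈ 2237.2 rod.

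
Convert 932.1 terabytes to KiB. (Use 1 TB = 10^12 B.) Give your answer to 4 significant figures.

9.103e+11 KiB

1 terabyte = 9.765625e+8 KiB.
Then 932.1 × 9.765625e+8 ≈ 9.103e+11 KiB.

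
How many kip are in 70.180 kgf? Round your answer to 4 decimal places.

1 kilogram-force = 0.00220462 kips.
Then 70.180 × 0.00220462 ≈ 0.1547 kip.

0.1547 kip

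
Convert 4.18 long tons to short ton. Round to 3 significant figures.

1 long ton = 1.12000 short ton.
So 4.18 × 1.12000 ≈ 4.68 short ton.

4.68 short tons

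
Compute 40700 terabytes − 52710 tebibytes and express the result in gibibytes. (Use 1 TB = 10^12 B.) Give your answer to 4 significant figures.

40700 TB = 3.79048e+7 GiB and 52710 TiB = 5.39750e+7 GiB.
3.79048e+7 − 5.39750e+7 ≈ -1.607e+7 GiB.

-1.607e+7 gibibytes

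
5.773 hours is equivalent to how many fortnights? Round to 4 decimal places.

0.0172 fortnight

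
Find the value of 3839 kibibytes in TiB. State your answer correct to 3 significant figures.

1 kibibyte = 9.31323 × 10^-10 TiB.
Then 3839 × 9.31323 × 10^-10 ≈ 3.58 × 10^-6 TiB.

3.58 × 10^-6 tebibytes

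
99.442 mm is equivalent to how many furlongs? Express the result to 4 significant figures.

0.0004943 furlongs

1 mm = 4.97097e-6 furlongs.
So 99.442 × 4.97097e-6 ≈ 0.0004943 furlong.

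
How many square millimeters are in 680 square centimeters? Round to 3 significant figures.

1 cm² = 100.000 mm².
680 × 100.000 ≈ 68000 mm².

68000 mm²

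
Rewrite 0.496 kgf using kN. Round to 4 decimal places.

0.0049 kilonewtons

1 kgf = 0.00980665 kN.
So 0.496 × 0.00980665 ≈ 0.0049 kN.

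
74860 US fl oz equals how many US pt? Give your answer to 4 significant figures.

1 US fluid ounce = 0.0625000 US pt.
Then 74860 × 0.0625000 ≈ 4679 US pt.

4679 US pints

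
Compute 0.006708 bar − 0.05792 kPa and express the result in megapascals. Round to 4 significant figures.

0.006708 bar = 0.000670800 MPa and 0.05792 kPa = 5.79200 × 10^-5 MPa.
0.000670800 − 5.79200 × 10^-5 ≈ 0.0006129 MPa.

0.0006129 MPa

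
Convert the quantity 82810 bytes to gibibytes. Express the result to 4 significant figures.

1 byte = 9.31323 × 10^-10 GiB.
82810 × 9.31323 × 10^-10 ≈ 7.712 × 10^-5 GiB.

7.712 × 10^-5 GiB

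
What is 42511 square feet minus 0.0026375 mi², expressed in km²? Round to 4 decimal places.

-0.0029 square kilometers

42511 ft² = 0.00394940 km² and 0.0026375 mi² = 0.00683109 km².
0.00394940 − 0.00683109 ≈ -0.0029 km².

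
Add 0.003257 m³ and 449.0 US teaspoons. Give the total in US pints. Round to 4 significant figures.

0.003257 m³ = 6.88327 US pt and 449.0 US tsp = 4.67708 US pt.
6.88327 + 4.67708 ≈ 11.56 US pt.

11.56 US pt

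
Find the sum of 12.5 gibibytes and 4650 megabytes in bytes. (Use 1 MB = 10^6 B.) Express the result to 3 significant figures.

12.5 GiB = 1.34218 × 10^10 B and 4650 MB = 4.65000 × 10^9 B.
1.34218 × 10^10 + 4.65000 × 10^9 ≈ 1.81 × 10^10 B.

1.81 × 10^10 B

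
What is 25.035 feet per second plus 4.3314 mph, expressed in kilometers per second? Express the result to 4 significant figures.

0.009567 kilometers per second

25.035 ft/s = 0.00763067 km/s and 4.3314 mph = 0.00193631 km/s.
0.00763067 + 0.00193631 ≈ 0.009567 km/s.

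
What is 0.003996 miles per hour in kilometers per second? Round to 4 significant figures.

1 mph = 0.000447040 km/s.
Thus 0.003996 × 0.000447040 ≈ 1.786 × 10^-6 km/s.

1.786 × 10^-6 km/s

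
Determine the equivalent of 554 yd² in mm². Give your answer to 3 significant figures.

4.63e+8 square millimeters

1 yd² = 836127 mm².
554 × 836127 ≈ 4.63e+8 mm².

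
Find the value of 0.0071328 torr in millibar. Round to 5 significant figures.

1 torr = 1.33322 millibar.
Then 0.0071328 × 1.33322 ≈ 0.0095096 mbar.

0.0095096 mbar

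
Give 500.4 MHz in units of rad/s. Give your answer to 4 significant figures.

1 megahertz = 6.28319e+6 rad/s.
Then 500.4 × 6.28319e+6 ≈ 3.144e+9 rad/s.

3.144e+9 rad/s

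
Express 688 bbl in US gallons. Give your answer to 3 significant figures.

1 bbl = 42.0000 US gal.
Then 688 × 42.0000 ≈ 28900 US gal.

28900 US gal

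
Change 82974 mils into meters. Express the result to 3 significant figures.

2.11 m

1 mil = 2.54000e-5 m.
Then 82974 × 2.54000e-5 ≈ 2.11 m.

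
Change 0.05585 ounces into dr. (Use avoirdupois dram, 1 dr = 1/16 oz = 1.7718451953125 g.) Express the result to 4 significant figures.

0.8936 drams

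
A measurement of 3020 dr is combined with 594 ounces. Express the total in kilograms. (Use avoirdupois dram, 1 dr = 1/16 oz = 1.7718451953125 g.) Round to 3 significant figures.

3020 dr = 5.35097 kg and 594 oz = 16.8396 kg.
5.35097 + 16.8396 ≈ 22.2 kg.

22.2 kg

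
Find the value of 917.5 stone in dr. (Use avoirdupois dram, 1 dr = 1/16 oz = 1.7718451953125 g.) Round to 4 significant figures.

3.288e+6 dr

1 stone = 3584.00 dr.
Thus 917.5 × 3584.00 ≈ 3.288e+6 dr.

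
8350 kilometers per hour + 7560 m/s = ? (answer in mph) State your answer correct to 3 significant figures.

22100 miles per hour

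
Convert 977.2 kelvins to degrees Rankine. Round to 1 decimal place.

1759.0 degrees Rankine

°R = K × 9/5.
Applying the formula gives 1759.0 °R.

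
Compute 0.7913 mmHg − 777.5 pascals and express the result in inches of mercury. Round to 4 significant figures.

-0.1984 inHg

0.7913 mmHg = 0.0311535 inHg and 777.5 Pa = 0.229596 inHg.
0.0311535 − 0.229596 ≈ -0.1984 inHg.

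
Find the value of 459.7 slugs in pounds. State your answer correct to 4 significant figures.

1 slug = 32.1740 pounds.
Thus 459.7 × 32.1740 ≈ 14790 lb.

14790 pounds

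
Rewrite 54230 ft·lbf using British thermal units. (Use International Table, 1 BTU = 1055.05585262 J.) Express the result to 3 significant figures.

69.7 British thermal units

1 foot-pound = 0.00128507 BTU.
Thus 54230 × 0.00128507 ≈ 69.7 BTU.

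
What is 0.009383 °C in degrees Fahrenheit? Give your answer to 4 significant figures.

32.02 °F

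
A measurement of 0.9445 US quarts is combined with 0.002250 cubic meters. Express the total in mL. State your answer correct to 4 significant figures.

3144 mL

0.9445 US qt = 893.830 mL and 0.002250 m³ = 2250.00 mL.
893.830 + 2250.00 ≈ 3144 mL.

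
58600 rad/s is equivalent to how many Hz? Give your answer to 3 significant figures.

1 radian per second = 0.159155 hertz.
58600 × 0.159155 ≈ 9330 Hz.

9330 hertz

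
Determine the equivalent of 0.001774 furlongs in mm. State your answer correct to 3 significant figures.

1 furlong = 201168 millimeters.
So 0.001774 × 201168 ≈ 357 mm.

357 mm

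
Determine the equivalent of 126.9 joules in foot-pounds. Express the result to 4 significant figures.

1 joule = 0.737562 ft·lbf.
So 126.9 × 0.737562 ≈ 93.60 ft·lbf.

93.60 ft·lbf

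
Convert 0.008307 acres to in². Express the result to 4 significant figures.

1 acre = 6.27264 × 10^6 in².
0.008307 × 6.27264 × 10^6 ≈ 52110 in².

52110 in²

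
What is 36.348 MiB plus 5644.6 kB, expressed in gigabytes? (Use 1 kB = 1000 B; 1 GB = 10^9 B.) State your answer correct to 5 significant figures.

0.043758 GB

36.348 MiB = 0.0381136 GB and 5644.6 kB = 0.00564460 GB.
0.0381136 + 0.00564460 ≈ 0.043758 GB.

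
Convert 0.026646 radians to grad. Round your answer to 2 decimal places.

1 radian = 63.6620 grad.
0.026646 × 63.6620 ≈ 1.70 grad.

1.70 gradians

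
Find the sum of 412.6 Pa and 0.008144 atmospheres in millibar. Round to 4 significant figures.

412.6 Pa = 4.12600 mbar and 0.008144 atm = 8.25191 mbar.
4.12600 + 8.25191 ≈ 12.38 mbar.

12.38 millibar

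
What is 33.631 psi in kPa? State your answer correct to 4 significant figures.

1 pound per square inch = 6.89476 kilopascals.
So 33.631 × 6.89476 ≈ 231.9 kPa.

231.9 kPa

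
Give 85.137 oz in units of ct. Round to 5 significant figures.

1 oz = 141.748 ct.
So 85.137 × 141.748 ≈ 12068 ct.

12068 ct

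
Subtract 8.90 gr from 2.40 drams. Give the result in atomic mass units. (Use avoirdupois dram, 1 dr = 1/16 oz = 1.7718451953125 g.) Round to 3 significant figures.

2.21e+24 u

2.40 dr = 2.56087e+24 u and 8.90 gr = 3.47303e+23 u.
2.56087e+24 − 3.47303e+23 ≈ 2.21e+24 u.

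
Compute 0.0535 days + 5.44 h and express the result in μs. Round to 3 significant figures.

2.42 × 10^10 μs

0.0535 d = 4.62240 × 10^9 μs and 5.44 h = 1.95840 × 10^10 μs.
4.62240 × 10^9 + 1.95840 × 10^10 ≈ 2.42 × 10^10 μs.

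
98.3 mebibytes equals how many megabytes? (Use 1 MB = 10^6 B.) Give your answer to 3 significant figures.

1 mebibyte = 1.04858 MB.
Thus 98.3 × 1.04858 ≈ 103 MB.

103 megabytes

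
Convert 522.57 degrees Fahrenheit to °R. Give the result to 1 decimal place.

982.2 degrees Rankine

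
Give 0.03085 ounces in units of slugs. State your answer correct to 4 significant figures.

5.993e-5 slugs

1 ounce = 0.00194256 slug.
Thus 0.03085 × 0.00194256 ≈ 5.993e-5 slug.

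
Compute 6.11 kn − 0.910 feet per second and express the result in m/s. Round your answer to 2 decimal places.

6.11 kn = 3.14326 m/s and 0.910 ft/s = 0.277368 m/s.
3.14326 − 0.277368 ≈ 2.87 m/s.

2.87 meters per second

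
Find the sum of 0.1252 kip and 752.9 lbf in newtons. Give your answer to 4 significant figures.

3906 newtons

0.1252 kip = 556.917 N and 752.9 lbf = 3349.07 N.
556.917 + 3349.07 ≈ 3906 N.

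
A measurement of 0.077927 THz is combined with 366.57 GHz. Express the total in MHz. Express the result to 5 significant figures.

0.077927 THz = 77927.0 MHz and 366.57 GHz = 366570 MHz.
77927.0 + 366570 ≈ 444500 MHz.

444500 MHz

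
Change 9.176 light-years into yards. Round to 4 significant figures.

1 light-year = 1.03464 × 10^16 yards.
Then 9.176 × 1.03464 × 10^16 ≈ 9.494 × 10^16 yd.

9.494 × 10^16 yd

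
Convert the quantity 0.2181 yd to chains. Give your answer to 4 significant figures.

0.009914 chains

1 yd = 0.0454545 chains.
Thus 0.2181 × 0.0454545 ≈ 0.009914 chain.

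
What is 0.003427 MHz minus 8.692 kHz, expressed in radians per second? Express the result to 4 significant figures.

0.003427 MHz = 21532.5 rad/s and 8.692 kHz = 54613.4 rad/s.
21532.5 − 54613.4 ≈ -33080 rad/s.

-33080 radians per second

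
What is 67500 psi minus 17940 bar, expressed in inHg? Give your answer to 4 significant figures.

-392300 inches of mercury

67500 psi = 137431 inHg and 17940 bar = 529768 inHg.
137431 − 529768 ≈ -392300 inHg.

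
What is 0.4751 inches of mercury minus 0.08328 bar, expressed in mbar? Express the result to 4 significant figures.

0.4751 inHg = 16.0887 mbar and 0.08328 bar = 83.2800 mbar.
16.0887 − 83.2800 ≈ -67.19 mbar.

-67.19 millibar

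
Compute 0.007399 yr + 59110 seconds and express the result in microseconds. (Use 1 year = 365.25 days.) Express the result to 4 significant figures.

0.007399 yr = 2.33495 × 10^11 μs and 59110 s = 5.91100 × 10^10 μs.
2.33495 × 10^11 + 5.91100 × 10^10 ≈ 2.926 × 10^11 μs.

2.926 × 10^11 microseconds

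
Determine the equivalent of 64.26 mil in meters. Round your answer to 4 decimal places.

0.0016 meters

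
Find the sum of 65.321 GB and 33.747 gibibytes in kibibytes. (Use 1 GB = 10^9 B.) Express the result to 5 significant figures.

9.9176 × 10^7 KiB

65.321 GB = 6.37900 × 10^7 KiB and 33.747 GiB = 3.53863 × 10^7 KiB.
6.37900 × 10^7 + 3.53863 × 10^7 ≈ 9.9176 × 10^7 KiB.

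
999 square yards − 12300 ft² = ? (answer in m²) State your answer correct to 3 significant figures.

-307 m²

999 yd² = 835.291 m² and 12300 ft² = 1142.71 m².
835.291 − 1142.71 ≈ -307 m².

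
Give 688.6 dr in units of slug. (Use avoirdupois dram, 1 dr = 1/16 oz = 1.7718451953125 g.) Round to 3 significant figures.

1 dram = 0.000121410 slugs.
So 688.6 × 0.000121410 ≈ 0.0836 slug.

0.0836 slugs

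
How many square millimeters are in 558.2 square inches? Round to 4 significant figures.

360100 mm²

1 square inch = 645.160 square millimeters.
558.2 × 645.160 ≈ 360100 mm².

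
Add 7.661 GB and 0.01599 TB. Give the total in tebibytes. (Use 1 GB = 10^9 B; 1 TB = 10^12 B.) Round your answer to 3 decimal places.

7.661 GB = 0.00696764 TiB and 0.01599 TB = 0.0145428 TiB.
0.00696764 + 0.0145428 ≈ 0.022 TiB.

0.022 tebibytes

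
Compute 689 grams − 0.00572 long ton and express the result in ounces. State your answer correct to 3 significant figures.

-181 oz

689 g = 24.3038 oz and 0.00572 long ton = 205.005 oz.
24.3038 − 205.005 ≈ -181 oz.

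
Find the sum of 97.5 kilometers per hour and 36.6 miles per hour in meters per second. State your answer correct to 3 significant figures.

97.5 km/h = 27.0833 m/s and 36.6 mph = 16.3617 m/s.
27.0833 + 16.3617 ≈ 43.4 m/s.

43.4 m/s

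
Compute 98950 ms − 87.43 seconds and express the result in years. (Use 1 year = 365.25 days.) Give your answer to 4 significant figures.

98950 ms = 3.135536 × 10^-6 yr and 87.43 s = 2.770490 × 10^-6 yr.
3.135536 × 10^-6 − 2.770490 × 10^-6 ≈ 3.650 × 10^-7 yr.

3.650 × 10^-7 years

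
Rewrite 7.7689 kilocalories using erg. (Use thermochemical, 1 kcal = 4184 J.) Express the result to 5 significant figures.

3.2505e+11 erg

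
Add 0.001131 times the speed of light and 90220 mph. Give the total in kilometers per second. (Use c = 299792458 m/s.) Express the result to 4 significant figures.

0.001131 c = 339.065 km/s and 90220 mph = 40.3319 km/s.
339.065 + 40.3319 ≈ 379.4 km/s.

379.4 kilometers per second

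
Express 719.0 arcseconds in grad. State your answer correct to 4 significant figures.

0.2219 grad

1 arcsec = 0.000308642 grad.
Then 719.0 × 0.000308642 ≈ 0.2219 grad.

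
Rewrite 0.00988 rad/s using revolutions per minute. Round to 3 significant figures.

1 rad/s = 9.54930 rpm.
0.00988 × 9.54930 ≈ 0.0943 rpm.

0.0943 rpm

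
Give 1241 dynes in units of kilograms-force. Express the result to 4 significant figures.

0.001265 kgf

1 dyne = 1.01972e-6 kgf.
Then 1241 × 1.01972e-6 ≈ 0.001265 kgf.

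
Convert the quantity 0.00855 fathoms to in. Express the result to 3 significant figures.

0.616 inches

1 fathom = 72.0000 in.
Then 0.00855 × 72.0000 ≈ 0.616 in.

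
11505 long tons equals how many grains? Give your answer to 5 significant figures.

1.8040e+11 grains

1 long ton = 1.56800e+7 gr.
Thus 11505 × 1.56800e+7 ≈ 1.8040e+11 gr.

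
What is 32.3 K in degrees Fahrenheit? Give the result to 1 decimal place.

-401.5 degrees Fahrenheit

K = (°F + 459.67) × 5/9.
Applying the formula gives -401.5 °F.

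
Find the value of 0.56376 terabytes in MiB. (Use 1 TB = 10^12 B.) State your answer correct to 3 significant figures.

538000 mebibytes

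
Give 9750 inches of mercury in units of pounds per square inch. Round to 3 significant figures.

4790 pounds per square inch

1 inHg = 0.491154 pounds per square inch.
So 9750 × 0.491154 ≈ 4790 psi.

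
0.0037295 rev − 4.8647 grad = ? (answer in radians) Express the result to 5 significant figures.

-0.052981 radians

0.0037295 rev = 0.0234331 rad and 4.8647 grad = 0.0764145 rad.
0.0234331 − 0.0764145 ≈ -0.052981 rad.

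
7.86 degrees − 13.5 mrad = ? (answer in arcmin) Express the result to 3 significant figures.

7.86 ° = 471.600 arcmin and 13.5 mrad = 46.4096 arcmin.
471.600 − 46.4096 ≈ 425 arcmin.

425 arcmin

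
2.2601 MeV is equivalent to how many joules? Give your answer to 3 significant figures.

1 megaelectronvolt = 1.60218 × 10^-13 J.
Then 2.2601 × 1.60218 × 10^-13 ≈ 3.62 × 10^-13 J.

3.62 × 10^-13 J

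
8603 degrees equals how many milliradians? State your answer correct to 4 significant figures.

1 ° = 17.4533 mrad.
8603 × 17.4533 ≈ 150200 mrad.

150200 mrad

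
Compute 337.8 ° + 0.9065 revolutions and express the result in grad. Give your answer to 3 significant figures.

337.8 ° = 375.333 grad and 0.9065 rev = 362.600 grad.
375.333 + 362.600 ≈ 738 grad.

738 gradians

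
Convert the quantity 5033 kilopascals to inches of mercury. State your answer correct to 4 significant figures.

1 kilopascal = 0.295300 inches of mercury.
5033 × 0.295300 ≈ 1486 inHg.

1486 inHg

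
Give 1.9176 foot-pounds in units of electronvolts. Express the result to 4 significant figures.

1.623e+19 eV

1 ft·lbf = 8.46235e+18 eV.
Then 1.9176 × 8.46235e+18 ≈ 1.623e+19 eV.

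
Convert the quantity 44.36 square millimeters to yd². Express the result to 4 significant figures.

1 square millimeter = 1.19599e-6 yd².
Thus 44.36 × 1.19599e-6 ≈ 5.305e-5 yd².

5.305e-5 square yards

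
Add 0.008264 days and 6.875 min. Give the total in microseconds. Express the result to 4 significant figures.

0.008264 d = 7.14010e+8 μs and 6.875 min = 4.12500e+8 μs.
7.14010e+8 + 4.12500e+8 ≈ 1.127e+9 μs.

1.127e+9 μs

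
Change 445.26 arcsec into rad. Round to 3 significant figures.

0.00216 radians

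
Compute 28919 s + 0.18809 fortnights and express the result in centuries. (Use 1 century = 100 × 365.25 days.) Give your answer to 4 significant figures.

8.126e-5 century

28919 s = 9.16388e-6 century and 0.18809 fortnight = 7.20947e-5 century.
9.16388e-6 + 7.20947e-5 ≈ 8.126e-5 century.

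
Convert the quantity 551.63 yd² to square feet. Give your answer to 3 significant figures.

4960 square feet

1 yd² = 9.00000 ft².
551.63 × 9.00000 ≈ 4960 ft².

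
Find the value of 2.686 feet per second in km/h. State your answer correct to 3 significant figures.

2.95 km/h

1 ft/s = 1.09728 km/h.
Then 2.686 × 1.09728 ≈ 2.95 km/h.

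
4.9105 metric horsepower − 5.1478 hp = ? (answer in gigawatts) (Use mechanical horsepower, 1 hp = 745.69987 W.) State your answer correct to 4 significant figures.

4.9105 PS = 3.61167 × 10^-6 GW and 5.1478 hp = 3.83871 × 10^-6 GW.
3.61167 × 10^-6 − 3.83871 × 10^-6 ≈ -2.270 × 10^-7 GW.

-2.270 × 10^-7 GW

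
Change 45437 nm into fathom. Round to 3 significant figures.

1 nm = 5.46807 × 10^-10 fathoms.
Then 45437 × 5.46807 × 10^-10 ≈ 2.48 × 10^-5 fathom.

2.48 × 10^-5 fathom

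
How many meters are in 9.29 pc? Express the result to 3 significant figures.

2.87e+17 m

1 pc = 3.08568e+16 meters.
So 9.29 × 3.08568e+16 ≈ 2.87e+17 m.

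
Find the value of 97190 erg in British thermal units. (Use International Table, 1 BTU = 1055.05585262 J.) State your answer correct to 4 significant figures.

1 erg = 9.47817e-11 British thermal units.
So 97190 × 9.47817e-11 ≈ 9.212e-6 BTU.

9.212e-6 BTU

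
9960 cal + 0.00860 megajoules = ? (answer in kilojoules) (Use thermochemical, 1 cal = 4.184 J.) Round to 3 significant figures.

9960 cal = 41.6726 kJ and 0.00860 MJ = 8.60000 kJ.
41.6726 + 8.60000 ≈ 50.3 kJ.

50.3 kJ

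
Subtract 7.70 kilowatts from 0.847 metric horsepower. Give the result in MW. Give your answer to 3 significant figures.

0.847 PS = 0.000622967 MW and 7.70 kW = 0.00770000 MW.
0.000622967 − 0.00770000 ≈ -0.00708 MW.

-0.00708 megawatts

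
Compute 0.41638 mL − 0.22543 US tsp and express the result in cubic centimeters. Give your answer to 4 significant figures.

-0.6947 cm³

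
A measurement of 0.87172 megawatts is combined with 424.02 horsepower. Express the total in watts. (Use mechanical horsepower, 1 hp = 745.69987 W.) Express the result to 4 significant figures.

0.87172 MW = 871720 W and 424.02 hp = 316192 W.
871720 + 316192 ≈ 1.188 × 10^6 W.

1.188 × 10^6 watts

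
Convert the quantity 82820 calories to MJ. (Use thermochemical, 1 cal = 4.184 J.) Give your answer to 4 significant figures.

1 cal = 4.18400 × 10^-6 megajoules.
Thus 82820 × 4.18400 × 10^-6 ≈ 0.3465 MJ.

0.3465 MJ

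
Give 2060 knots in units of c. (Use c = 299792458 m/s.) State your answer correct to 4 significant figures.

3.535e-6 c

1 kn = 1.71600e-9 c.
2060 × 1.71600e-9 ≈ 3.535e-6 c.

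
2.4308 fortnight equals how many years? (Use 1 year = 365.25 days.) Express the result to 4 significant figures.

0.09317 years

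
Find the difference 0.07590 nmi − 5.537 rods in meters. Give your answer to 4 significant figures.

0.07590 nmi = 140.567 m and 5.537 rod = 27.8467 m.
140.567 − 27.8467 ≈ 112.7 m.

112.7 m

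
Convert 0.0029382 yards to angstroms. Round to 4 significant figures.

2.687 × 10^7 angstroms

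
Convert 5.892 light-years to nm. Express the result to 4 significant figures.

5.574e+25 nm

1 light-year = 9.46073e+24 nanometers.
Then 5.892 × 9.46073e+24 ≈ 5.574e+25 nm.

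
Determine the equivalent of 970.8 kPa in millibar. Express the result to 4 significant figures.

1 kilopascal = 10.0000 millibar.
Then 970.8 × 10.0000 ≈ 9708 mbar.

9708 millibar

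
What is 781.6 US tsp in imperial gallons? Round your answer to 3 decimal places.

0.847 imperial gallons

1 US tsp = 0.00108421 imp gal.
So 781.6 × 0.00108421 ≈ 0.847 imp gal.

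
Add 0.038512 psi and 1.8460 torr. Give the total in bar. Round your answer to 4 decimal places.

0.038512 psi = 0.00265531 bar and 1.8460 torr = 0.00246113 bar.
0.00265531 + 0.00246113 ≈ 0.0051 bar.

0.0051 bar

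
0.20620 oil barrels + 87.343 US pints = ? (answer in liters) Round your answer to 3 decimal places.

74.112 L

0.20620 bbl = 32.7832 L and 87.343 US pt = 41.3287 L.
32.7832 + 41.3287 ≈ 74.112 L.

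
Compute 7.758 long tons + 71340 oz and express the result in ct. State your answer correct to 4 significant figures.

7.758 long ton = 3.94125e+7 ct and 71340 oz = 1.01123e+7 ct.
3.94125e+7 + 1.01123e+7 ≈ 4.952e+7 ct.

4.952e+7 ct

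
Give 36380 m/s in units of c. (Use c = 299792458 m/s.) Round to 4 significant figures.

1 m/s = 3.33564e-9 c.
So 36380 × 3.33564e-9 ≈ 0.0001214 c.

0.0001214 c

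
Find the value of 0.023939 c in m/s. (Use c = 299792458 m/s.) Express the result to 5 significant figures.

1 c = 2.99792 × 10^8 m/s.
So 0.023939 × 2.99792 × 10^8 ≈ 7.1767 × 10^6 m/s.

7.1767 × 10^6 m/s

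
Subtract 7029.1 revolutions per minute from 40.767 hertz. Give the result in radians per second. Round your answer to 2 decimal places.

40.767 Hz = 256.147 rad/s and 7029.1 rpm = 736.086 rad/s.
256.147 − 736.086 ≈ -479.94 rad/s.

-479.94 rad/s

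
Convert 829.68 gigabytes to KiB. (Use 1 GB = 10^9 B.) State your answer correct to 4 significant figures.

1 GB = 976562.5 KiB.
829.68 × 976562.5 ≈ 8.102 × 10^8 KiB.

8.102 × 10^8 KiB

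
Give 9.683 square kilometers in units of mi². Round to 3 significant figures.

3.74 square miles

1 km² = 0.386102 square miles.
Then 9.683 × 0.386102 ≈ 3.74 mi².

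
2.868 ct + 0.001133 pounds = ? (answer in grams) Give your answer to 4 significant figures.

2.868 ct = 0.573600 g and 0.001133 lb = 0.513920 g.
0.573600 + 0.513920 ≈ 1.088 g.

1.088 grams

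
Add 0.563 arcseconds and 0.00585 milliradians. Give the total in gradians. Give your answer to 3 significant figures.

0.000546 gradians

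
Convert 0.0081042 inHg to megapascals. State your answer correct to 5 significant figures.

2.7444e-5 MPa

1 inch of mercury = 0.00338639 megapascals.
Then 0.0081042 × 0.00338639 ≈ 2.7444e-5 MPa.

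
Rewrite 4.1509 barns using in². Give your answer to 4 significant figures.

6.434 × 10^-25 in²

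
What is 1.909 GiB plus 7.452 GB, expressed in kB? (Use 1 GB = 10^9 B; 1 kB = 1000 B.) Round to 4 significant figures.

9.502e+6 kB

1.909 GiB = 2.04977e+6 kB and 7.452 GB = 7.45200e+6 kB.
2.04977e+6 + 7.45200e+6 ≈ 9.502e+6 kB.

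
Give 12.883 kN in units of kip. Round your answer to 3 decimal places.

2.896 kip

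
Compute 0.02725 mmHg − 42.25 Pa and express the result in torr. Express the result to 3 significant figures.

-0.290 torr

0.02725 mmHg = 0.0272500 torr and 42.25 Pa = 0.316901 torr.
0.0272500 − 0.316901 ≈ -0.290 torr.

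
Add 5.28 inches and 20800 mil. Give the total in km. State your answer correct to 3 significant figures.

5.28 in = 0.000134112 km and 20800 mil = 0.000528320 km.
0.000134112 + 0.000528320 ≈ 0.000662 km.

0.000662 kilometers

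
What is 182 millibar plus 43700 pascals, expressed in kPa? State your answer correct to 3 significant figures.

182 mbar = 18.2000 kPa and 43700 Pa = 43.7000 kPa.
18.2000 + 43.7000 ≈ 61.9 kPa.

61.9 kilopascals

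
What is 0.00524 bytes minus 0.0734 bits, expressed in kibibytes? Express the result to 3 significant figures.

0.00524 B = 5.11719 × 10^-6 KiB and 0.0734 bit = 8.95996 × 10^-6 KiB.
5.11719 × 10^-6 − 8.95996 × 10^-6 ≈ -3.84 × 10^-6 KiB.

-3.84 × 10^-6 KiB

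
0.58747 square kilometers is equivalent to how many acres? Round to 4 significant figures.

1 square kilometer = 247.105 acre.
Thus 0.58747 × 247.105 ≈ 145.2 acre.

145.2 acre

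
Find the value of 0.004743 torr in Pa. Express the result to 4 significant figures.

1 torr = 133.322 Pa.
So 0.004743 × 133.322 ≈ 0.6323 Pa.

0.6323 Pa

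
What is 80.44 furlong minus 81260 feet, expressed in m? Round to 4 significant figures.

-8586 m

80.44 furlong = 16182.0 m and 81260 ft = 24768.0 m.
16182.0 − 24768.0 ≈ -8586 m.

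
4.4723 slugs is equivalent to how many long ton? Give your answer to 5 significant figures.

0.064237 long tons

1 slug = 0.0143634 long ton.
Thus 4.4723 × 0.0143634 ≈ 0.064237 long ton.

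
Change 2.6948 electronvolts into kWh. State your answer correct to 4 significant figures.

1.199 × 10^-25 kWh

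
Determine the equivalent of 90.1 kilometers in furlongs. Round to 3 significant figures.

448 furlongs

1 km = 4.97097 furlong.
So 90.1 × 4.97097 ≈ 448 furlong.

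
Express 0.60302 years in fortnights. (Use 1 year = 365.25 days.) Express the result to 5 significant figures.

1 yr = 26.0893 fortnight.
Then 0.60302 × 26.0893 ≈ 15.732 fortnight.

15.732 fortnight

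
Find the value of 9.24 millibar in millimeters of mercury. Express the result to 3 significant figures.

6.93 mmHg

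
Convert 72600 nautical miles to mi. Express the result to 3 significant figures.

83500 mi

1 nmi = 1.15078 mi.
72600 × 1.15078 ≈ 83500 mi.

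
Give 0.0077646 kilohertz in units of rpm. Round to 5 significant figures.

1 kilohertz = 60000.0 revolutions per minute.
Thus 0.0077646 × 60000.0 ≈ 465.88 rpm.

465.88 rpm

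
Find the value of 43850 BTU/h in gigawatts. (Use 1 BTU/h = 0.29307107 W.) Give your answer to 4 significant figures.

1 BTU per hour = 2.93071e-10 GW.
Then 43850 × 2.93071e-10 ≈ 1.285e-5 GW.

1.285e-5 GW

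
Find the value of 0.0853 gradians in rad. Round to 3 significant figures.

1 grad = 0.0157080 rad.
So 0.0853 × 0.0157080 ≈ 0.00134 rad.

0.00134 rad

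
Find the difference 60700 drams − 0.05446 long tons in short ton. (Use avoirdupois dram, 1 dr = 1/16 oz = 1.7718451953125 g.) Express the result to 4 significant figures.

0.05756 short tons

60700 dr = 0.118555 short ton and 0.05446 long ton = 0.0609952 short ton.
0.118555 − 0.0609952 ≈ 0.05756 short ton.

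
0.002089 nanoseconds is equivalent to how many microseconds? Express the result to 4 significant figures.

2.089e-6 microseconds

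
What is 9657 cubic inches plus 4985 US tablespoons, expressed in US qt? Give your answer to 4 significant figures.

245.1 US qt

9657 in³ = 167.221 US qt and 4985 US tbsp = 77.8906 US qt.
167.221 + 77.8906 ≈ 245.1 US qt.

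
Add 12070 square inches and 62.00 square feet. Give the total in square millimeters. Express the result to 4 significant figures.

12070 in² = 7.78708e+6 mm² and 62.00 ft² = 5.75999e+6 mm².
7.78708e+6 + 5.75999e+6 ≈ 1.355e+7 mm².

1.355e+7 square millimeters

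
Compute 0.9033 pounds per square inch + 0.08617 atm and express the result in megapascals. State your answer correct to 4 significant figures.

0.01496 megapascals

0.9033 psi = 0.00622803 MPa and 0.08617 atm = 0.00873118 MPa.
0.00622803 + 0.00873118 ≈ 0.01496 MPa.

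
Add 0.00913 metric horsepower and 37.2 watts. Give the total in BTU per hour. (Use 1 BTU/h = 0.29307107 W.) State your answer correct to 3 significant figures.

150 BTU per hour

0.00913 PS = 22.9129 BTU/h and 37.2 W = 126.932 BTU/h.
22.9129 + 126.932 ≈ 150 BTU/h.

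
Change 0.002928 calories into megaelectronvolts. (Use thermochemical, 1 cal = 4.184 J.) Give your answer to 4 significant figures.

7.646 × 10^10 megaelectronvolts

1 cal = 2.61145 × 10^13 MeV.
Thus 0.002928 × 2.61145 × 10^13 ≈ 7.646 × 10^10 MeV.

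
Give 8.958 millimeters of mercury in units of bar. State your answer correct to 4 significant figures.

0.01194 bar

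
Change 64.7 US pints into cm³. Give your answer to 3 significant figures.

1 US pint = 473.176 cubic centimeters.
Then 64.7 × 473.176 ≈ 30600 cm³.

30600 cubic centimeters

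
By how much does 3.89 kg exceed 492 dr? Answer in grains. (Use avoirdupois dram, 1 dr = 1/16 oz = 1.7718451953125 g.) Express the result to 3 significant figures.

3.89 kg = 60031.9 gr and 492 dr = 13453.1 gr.
60031.9 − 13453.1 ≈ 46600 gr.

46600 grains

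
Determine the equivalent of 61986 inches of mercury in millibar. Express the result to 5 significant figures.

1 inch of mercury = 33.8639 mbar.
61986 × 33.8639 ≈ 2.0991 × 10^6 mbar.

2.0991 × 10^6 mbar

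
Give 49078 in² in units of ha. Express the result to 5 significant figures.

1 in² = 6.45160e-8 hectares.
So 49078 × 6.45160e-8 ≈ 0.0031663 ha.

0.0031663 hectares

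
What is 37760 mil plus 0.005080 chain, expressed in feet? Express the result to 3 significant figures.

37760 mil = 3.14667 ft and 0.005080 chain = 0.335280 ft.
3.14667 + 0.335280 ≈ 3.48 ft.

3.48 ft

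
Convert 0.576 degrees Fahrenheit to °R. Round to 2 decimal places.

°R = °F + 459.67.
Applying the formula gives 460.25 °R.

460.25 degrees Rankine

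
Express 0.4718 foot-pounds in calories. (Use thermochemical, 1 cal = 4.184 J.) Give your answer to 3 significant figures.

1 foot-pound = 0.324048 cal.
So 0.4718 × 0.324048 ≈ 0.153 cal.

0.153 calories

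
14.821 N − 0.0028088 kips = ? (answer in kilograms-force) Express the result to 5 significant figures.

14.821 N = 1.51132 kgf and 0.0028088 kip = 1.27405 kgf.
1.51132 − 1.27405 ≈ 0.23727 kgf.

0.23727 kgf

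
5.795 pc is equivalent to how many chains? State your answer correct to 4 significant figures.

1 pc = 1.53388e+15 chains.
Then 5.795 × 1.53388e+15 ≈ 8.889e+15 chain.

8.889e+15 chain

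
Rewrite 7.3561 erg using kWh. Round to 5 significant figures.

1 erg = 2.77778 × 10^-14 kilowatt-hours.
Thus 7.3561 × 2.77778 × 10^-14 ≈ 2.0434 × 10^-13 kWh.

2.0434 × 10^-13 kWh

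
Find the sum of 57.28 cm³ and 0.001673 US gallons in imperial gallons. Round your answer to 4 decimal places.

0.0140 imp gal

57.28 cm³ = 0.0125998 imp gal and 0.001673 US gal = 0.00139306 imp gal.
0.0125998 + 0.00139306 ≈ 0.0140 imp gal.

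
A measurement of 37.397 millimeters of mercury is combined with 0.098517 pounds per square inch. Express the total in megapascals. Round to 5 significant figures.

37.397 mmHg = 0.00498586 MPa and 0.098517 psi = 0.000679251 MPa.
0.00498586 + 0.000679251 ≈ 0.0056651 MPa.

0.0056651 MPa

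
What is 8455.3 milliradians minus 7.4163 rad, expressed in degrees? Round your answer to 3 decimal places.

59.530 degrees

8455.3 mrad = 484.453 ° and 7.4163 rad = 424.923 °.
484.453 − 424.923 ≈ 59.530 °.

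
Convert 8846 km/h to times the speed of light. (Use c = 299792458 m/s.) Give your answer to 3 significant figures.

8.20 × 10^-6 c

1 kilometer per hour = 9.26567 × 10^-10 times the speed of light.
Then 8846 × 9.26567 × 10^-10 ≈ 8.20 × 10^-6 c.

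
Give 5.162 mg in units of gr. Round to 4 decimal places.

0.0797 gr

1 milligram = 0.0154324 grains.
Then 5.162 × 0.0154324 ≈ 0.0797 gr.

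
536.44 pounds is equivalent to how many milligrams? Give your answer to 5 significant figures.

1 lb = 453592.4 mg.
536.44 × 453592.4 ≈ 2.4333 × 10^8 mg.

2.4333 × 10^8 milligrams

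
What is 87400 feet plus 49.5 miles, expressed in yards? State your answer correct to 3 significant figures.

116000 yd

87400 ft = 29133.3 yd and 49.5 mi = 87120.0 yd.
29133.3 + 87120.0 ≈ 116000 yd.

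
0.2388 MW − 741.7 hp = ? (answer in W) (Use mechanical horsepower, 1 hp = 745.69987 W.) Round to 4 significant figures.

0.2388 MW = 238800 W and 741.7 hp = 553086 W.
238800 − 553086 ≈ -314300 W.

-314300 W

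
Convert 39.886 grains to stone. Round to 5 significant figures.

0.00040700 stone

1 gr = 1.02041e-5 st.
So 39.886 × 1.02041e-5 ≈ 0.00040700 st.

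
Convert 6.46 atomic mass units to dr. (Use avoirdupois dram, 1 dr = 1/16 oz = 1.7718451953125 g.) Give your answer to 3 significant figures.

6.05 × 10^-24 dr

1 u = 9.37181 × 10^-25 drams.
So 6.46 × 9.37181 × 10^-25 ≈ 6.05 × 10^-24 dr.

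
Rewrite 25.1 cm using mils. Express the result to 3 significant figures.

1 centimeter = 393.701 mils.
25.1 × 393.701 ≈ 9880 mil.

9880 mils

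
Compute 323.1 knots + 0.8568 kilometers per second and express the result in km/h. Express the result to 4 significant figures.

3683 kilometers per hour

323.1 kn = 598.381 km/h and 0.8568 km/s = 3084.48 km/h.
598.381 + 3084.48 ≈ 3683 km/h.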